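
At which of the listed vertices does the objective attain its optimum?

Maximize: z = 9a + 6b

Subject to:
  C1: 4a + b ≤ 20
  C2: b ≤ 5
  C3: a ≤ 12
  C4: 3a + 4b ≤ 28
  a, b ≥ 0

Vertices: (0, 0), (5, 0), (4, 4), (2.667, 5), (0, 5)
(4, 4) with z = 60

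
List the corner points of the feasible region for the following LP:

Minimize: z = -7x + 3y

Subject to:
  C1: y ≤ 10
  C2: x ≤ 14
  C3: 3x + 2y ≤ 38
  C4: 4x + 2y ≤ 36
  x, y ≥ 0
Each vertex is the intersection of two constraint boundaries that also satisfies all remaining constraints:
  x = 0 and y = 0 → (0, 0)
  4x + 2y = 36 and y = 0 → (9, 0)
  y = 10 and 4x + 2y = 36 → (4, 10)
  y = 10 and x = 0 → (0, 10)

Vertices: (0, 0), (9, 0), (4, 10), (0, 10)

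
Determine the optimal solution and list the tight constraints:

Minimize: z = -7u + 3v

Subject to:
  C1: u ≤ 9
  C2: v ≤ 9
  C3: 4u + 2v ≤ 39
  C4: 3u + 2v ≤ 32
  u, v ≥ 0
Optimal: u = 9, v = 0
Slack at optimum:
  C1: slack = 0 (binding)
  C2: slack = 9
  C3: slack = 3
  C4: slack = 5
  u ≥ 0: u = 9
  v ≥ 0: v = 0 (binding)
Binding constraints: C1, v ≥ 0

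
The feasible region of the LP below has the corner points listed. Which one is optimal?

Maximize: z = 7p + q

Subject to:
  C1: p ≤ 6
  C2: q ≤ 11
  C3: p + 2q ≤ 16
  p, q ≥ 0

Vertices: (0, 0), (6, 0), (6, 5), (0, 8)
(6, 5) with z = 47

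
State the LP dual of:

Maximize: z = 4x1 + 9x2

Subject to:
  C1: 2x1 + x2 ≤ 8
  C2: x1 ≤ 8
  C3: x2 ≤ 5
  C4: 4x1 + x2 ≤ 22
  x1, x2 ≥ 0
Minimize: z = 8y1 + 8y2 + 5y3 + 22y4

Subject to:
  C1: -2y1 - y2 - 4y4 ≤ -4
  C2: -y1 - y3 - y4 ≤ -9
  y1, y2, y3, y4 ≥ 0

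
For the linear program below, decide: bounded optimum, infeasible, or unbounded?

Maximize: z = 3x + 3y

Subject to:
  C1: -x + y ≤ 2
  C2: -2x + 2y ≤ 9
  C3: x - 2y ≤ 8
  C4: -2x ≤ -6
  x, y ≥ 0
Feasible point: (3, 0) satisfies every constraint, so the LP is feasible.
Direction d = (1, 1): for each constraint row a, a·d ≤ 0 —
  (-1)(1) + (1)(1) = 0 ≤ 0
  (-2)(1) + (2)(1) = 0 ≤ 0
  (1)(1) + (-2)(1) = -1 ≤ 0
  (-2)(1) + (0)(1) = -2 ≤ 0
and d ≥ 0, so (3, 0) + t·d stays feasible for every t ≥ 0. Along this ray z = 3x + 3y changes by 6 per unit t, so z → +∞.

Unbounded: there is a feasible ray along which z → +∞.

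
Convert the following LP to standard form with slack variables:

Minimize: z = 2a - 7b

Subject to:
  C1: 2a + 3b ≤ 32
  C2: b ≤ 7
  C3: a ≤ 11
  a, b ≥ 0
min z = 2a - 7b

s.t.
  2a + 3b + s1 = 32
  b + s2 = 7
  a + s3 = 11
  a, b, s1, s2, s3 ≥ 0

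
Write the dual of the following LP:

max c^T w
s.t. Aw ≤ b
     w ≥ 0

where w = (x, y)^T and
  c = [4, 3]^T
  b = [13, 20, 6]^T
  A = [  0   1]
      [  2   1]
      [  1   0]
Minimize: z = 13y1 + 20y2 + 6y3

Subject to:
  C1: -2y2 - y3 ≤ -4
  C2: -y1 - y2 ≤ -3
  y1, y2, y3 ≥ 0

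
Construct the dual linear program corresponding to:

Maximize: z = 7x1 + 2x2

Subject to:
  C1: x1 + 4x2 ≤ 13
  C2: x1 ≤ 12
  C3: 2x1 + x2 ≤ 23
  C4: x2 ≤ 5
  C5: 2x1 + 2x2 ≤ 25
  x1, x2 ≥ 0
Minimize: z = 13y1 + 12y2 + 23y3 + 5y4 + 25y5

Subject to:
  C1: -y1 - y2 - 2y3 - 2y5 ≤ -7
  C2: -4y1 - y3 - y4 - 2y5 ≤ -2
  y1, y2, y3, y4, y5 ≥ 0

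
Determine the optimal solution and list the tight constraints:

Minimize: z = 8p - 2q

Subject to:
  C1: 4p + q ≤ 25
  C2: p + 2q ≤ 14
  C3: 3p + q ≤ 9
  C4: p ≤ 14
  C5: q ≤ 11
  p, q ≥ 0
Optimal: p = 0, q = 7
Binding: C2, p ≥ 0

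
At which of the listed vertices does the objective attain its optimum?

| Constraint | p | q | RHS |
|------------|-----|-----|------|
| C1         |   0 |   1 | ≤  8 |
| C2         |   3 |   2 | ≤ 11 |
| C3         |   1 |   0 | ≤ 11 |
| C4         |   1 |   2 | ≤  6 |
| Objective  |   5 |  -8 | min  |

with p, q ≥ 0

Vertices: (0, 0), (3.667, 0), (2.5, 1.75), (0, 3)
Evaluating z = 5p - 8q at each vertex:
  (0, 0): z = 0
  (3.667, 0): z = 18.33
  (2.5, 1.75): z = -1.5
  (0, 3): z = -24

The smallest value is z = -24, attained at (0, 3).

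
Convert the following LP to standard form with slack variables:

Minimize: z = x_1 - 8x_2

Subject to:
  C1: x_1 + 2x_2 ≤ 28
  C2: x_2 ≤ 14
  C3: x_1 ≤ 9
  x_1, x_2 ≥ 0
min z = x_1 - 8x_2

s.t.
  x_1 + 2x_2 + s1 = 28
  x_2 + s2 = 14
  x_1 + s3 = 9
  x_1, x_2, s1, s2, s3 ≥ 0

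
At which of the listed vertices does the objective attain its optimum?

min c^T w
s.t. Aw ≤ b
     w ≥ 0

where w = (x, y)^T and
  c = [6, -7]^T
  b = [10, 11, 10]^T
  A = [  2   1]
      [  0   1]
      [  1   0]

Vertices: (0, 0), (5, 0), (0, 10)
Evaluating z = 6x - 7y at each vertex:
  (0, 0): z = 0
  (5, 0): z = 30
  (0, 10): z = -70

The smallest value is z = -70, attained at (0, 10).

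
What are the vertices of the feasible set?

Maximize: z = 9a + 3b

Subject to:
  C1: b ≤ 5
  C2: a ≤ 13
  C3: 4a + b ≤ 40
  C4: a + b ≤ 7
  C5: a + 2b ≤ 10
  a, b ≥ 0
Each vertex is the intersection of two constraint boundaries that also satisfies all remaining constraints:
  a = 0 and b = 0 → (0, 0)
  a + b = 7 and b = 0 → (7, 0)
  a + b = 7 and a + 2b = 10 → (4, 3)
  b = 5 and a + 2b = 10 → (0, 5)

Vertices: (0, 0), (7, 0), (4, 3), (0, 5)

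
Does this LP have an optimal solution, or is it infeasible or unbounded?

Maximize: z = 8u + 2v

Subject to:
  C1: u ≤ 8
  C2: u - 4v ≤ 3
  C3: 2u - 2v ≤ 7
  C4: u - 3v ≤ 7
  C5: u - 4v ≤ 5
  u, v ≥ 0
Feasible point: (0, 0) satisfies every constraint, so the LP is feasible.
Direction d = (0, 1): for each constraint row a, a·d ≤ 0 —
  (1)(0) + (0)(1) = 0 ≤ 0
  (1)(0) + (-4)(1) = -4 ≤ 0
  (2)(0) + (-2)(1) = -2 ≤ 0
  (1)(0) + (-3)(1) = -3 ≤ 0
  (1)(0) + (-4)(1) = -4 ≤ 0
and d ≥ 0, so (0, 0) + t·d stays feasible for every t ≥ 0. Along this ray z = 8u + 2v changes by 2 per unit t, so z → +∞.

The LP is unbounded; z can be made arbitrarily large.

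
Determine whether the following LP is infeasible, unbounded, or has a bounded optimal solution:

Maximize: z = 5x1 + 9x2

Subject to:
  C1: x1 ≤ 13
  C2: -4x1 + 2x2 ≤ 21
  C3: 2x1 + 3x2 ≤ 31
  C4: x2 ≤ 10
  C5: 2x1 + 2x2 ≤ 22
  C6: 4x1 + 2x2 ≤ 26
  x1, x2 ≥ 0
The point (0.5, 10) satisfies every constraint, so the LP is feasible; the constraints give x1 ≤ 13 and x2 ≤ 10, which with x1, x2 ≥ 0 keep the feasible region inside a bounded box. A feasible, bounded LP attains a finite optimum at a vertex.

Bounded optimum: z* = 92.5 at (0.5, 10).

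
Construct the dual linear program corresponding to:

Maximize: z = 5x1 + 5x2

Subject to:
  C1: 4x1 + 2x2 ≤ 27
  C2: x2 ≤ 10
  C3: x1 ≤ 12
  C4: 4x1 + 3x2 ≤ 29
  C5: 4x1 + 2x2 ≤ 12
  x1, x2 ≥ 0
Minimize: z = 27y1 + 10y2 + 12y3 + 29y4 + 12y5

Subject to:
  C1: -4y1 - y3 - 4y4 - 4y5 ≤ -5
  C2: -2y1 - y2 - 3y4 - 2y5 ≤ -5
  y1, y2, y3, y4, y5 ≥ 0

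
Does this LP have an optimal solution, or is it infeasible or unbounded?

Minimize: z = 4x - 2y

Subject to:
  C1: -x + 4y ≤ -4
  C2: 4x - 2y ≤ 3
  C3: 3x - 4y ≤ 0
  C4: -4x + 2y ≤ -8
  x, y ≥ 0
C2 requires 4x - 2y ≤ 3, while C4 (-4x + 2y ≤ -8) is equivalent to 4x - 2y ≥ 8. Together they would need 8 ≤ 4x - 2y ≤ 3, which is impossible since 8 > 3. No point satisfies all constraints.

The feasible region is empty; the LP is infeasible.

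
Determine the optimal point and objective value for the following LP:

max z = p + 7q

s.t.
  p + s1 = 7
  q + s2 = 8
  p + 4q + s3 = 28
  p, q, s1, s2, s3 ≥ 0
Each vertex is the intersection of two constraint boundaries that also satisfies all remaining constraints:
  p = 0 and q = 0 → (0, 0)
  p = 7 and q = 0 → (7, 0)
  p = 7 and p + 4q = 28 → (7, 5.25)
  p + 4q = 28 and p = 0 → (0, 7)

Evaluating z = p + 7q at each vertex:
  (0, 0): z = 0
  (7, 0): z = 7
  (7, 5.25): z = 43.75
  (0, 7): z = 49

The maximum is at (0, 7) with z = 49.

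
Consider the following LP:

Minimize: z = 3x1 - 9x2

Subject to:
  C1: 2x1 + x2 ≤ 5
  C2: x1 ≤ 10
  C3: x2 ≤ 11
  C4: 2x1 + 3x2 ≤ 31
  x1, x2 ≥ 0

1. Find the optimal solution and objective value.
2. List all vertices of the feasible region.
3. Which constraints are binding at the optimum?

1. x1 = 0, x2 = 5, z = -45
2. (0, 0), (2.5, 0), (0, 5)
3. C1, x1 ≥ 0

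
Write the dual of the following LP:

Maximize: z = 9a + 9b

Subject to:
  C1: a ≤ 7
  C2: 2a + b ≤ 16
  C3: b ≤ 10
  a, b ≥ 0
Minimize: z = 7y1 + 16y2 + 10y3

Subject to:
  C1: -y1 - 2y2 ≤ -9
  C2: -y2 - y3 ≤ -9
  y1, y2, y3 ≥ 0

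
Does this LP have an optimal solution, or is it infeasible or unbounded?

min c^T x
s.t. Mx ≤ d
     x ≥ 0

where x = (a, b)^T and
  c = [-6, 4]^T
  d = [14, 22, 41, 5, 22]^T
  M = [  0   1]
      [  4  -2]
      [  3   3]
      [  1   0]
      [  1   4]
The point (5, 0) satisfies every constraint, so the LP is feasible; the constraints give a ≤ 5 and b ≤ 14, which with a, b ≥ 0 keep the feasible region inside a bounded box. A feasible, bounded LP attains a finite optimum at a vertex.

Evaluating z = -6a + 4b at each vertex:
  (0, 0): z = 0
  (5, 0): z = -30
  (5, 4.25): z = -13
  (0, 5.5): z = 22

Feasible with finite optimum z* = -30 at (5, 0).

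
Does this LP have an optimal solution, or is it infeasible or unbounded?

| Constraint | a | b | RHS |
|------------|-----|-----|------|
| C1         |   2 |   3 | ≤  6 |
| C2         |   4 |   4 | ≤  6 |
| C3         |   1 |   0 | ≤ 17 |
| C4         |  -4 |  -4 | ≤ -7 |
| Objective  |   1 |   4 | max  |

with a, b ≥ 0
C2 requires 4a + 4b ≤ 6, while C4 (-4a - 4b ≤ -7) is equivalent to 4a + 4b ≥ 7. Together they would need 7 ≤ 4a + 4b ≤ 6, which is impossible since 7 > 6. No point satisfies all constraints.

Infeasible: no point satisfies all constraints simultaneously.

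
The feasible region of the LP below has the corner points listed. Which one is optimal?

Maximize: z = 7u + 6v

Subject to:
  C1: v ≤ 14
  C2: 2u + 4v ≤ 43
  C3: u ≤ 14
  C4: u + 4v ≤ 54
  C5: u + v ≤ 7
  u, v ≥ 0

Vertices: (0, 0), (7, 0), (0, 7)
Evaluating z = 7u + 6v at each vertex:
  (0, 0): z = 0
  (7, 0): z = 49
  (0, 7): z = 42

The largest value is z = 49, attained at (7, 0).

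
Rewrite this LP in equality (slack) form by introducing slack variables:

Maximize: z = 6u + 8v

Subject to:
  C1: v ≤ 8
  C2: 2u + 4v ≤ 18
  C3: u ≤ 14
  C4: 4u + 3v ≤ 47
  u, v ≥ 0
max z = 6u + 8v

s.t.
  v + s1 = 8
  2u + 4v + s2 = 18
  u + s3 = 14
  4u + 3v + s4 = 47
  u, v, s1, s2, s3, s4 ≥ 0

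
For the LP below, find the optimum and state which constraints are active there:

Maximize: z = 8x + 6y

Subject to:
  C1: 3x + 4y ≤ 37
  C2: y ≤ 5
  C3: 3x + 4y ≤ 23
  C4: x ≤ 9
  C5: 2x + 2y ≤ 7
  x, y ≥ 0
Optimal: x = 3.5, y = 0
Binding: C5, y ≥ 0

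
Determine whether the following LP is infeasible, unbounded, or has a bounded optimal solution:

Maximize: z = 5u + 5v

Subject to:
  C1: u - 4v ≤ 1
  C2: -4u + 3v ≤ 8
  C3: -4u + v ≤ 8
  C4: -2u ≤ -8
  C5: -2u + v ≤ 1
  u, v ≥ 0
Feasible point: (4, 1) satisfies every constraint, so the LP is feasible.
Direction d = (1, 1): for each constraint row a, a·d ≤ 0 —
  (1)(1) + (-4)(1) = -3 ≤ 0
  (-4)(1) + (3)(1) = -1 ≤ 0
  (-4)(1) + (1)(1) = -3 ≤ 0
  (-2)(1) + (0)(1) = -2 ≤ 0
  (-2)(1) + (1)(1) = -1 ≤ 0
and d ≥ 0, so (4, 1) + t·d stays feasible for every t ≥ 0. Along this ray z = 5u + 5v changes by 10 per unit t, so z → +∞.

Unbounded — the objective can increase without bound over the feasible region.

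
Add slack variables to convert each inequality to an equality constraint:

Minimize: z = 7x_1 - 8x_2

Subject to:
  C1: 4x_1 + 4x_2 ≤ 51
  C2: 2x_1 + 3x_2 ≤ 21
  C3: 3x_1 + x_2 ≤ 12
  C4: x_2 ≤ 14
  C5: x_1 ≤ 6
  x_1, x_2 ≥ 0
min z = 7x_1 - 8x_2

s.t.
  4x_1 + 4x_2 + s1 = 51
  2x_1 + 3x_2 + s2 = 21
  3x_1 + x_2 + s3 = 12
  x_2 + s4 = 14
  x_1 + s5 = 6
  x_1, x_2, s1, s2, s3, s4, s5 ≥ 0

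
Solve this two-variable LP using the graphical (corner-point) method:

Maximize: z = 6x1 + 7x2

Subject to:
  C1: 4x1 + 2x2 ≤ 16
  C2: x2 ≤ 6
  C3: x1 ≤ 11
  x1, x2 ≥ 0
Each vertex is the intersection of two constraint boundaries that also satisfies all remaining constraints:
  x1 = 0 and x2 = 0 → (0, 0)
  4x1 + 2x2 = 16 and x2 = 0 → (4, 0)
  4x1 + 2x2 = 16 and x2 = 6 → (1, 6)
  x2 = 6 and x1 = 0 → (0, 6)

Evaluating z = 6x1 + 7x2 at each vertex:
  (0, 0): z = 0
  (4, 0): z = 24
  (1, 6): z = 48
  (0, 6): z = 42

The maximum is at (1, 6) with z = 48.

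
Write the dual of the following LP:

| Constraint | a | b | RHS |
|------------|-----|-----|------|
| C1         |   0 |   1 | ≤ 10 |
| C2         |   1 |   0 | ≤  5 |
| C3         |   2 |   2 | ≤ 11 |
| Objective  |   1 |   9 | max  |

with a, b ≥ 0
Minimize: z = 10y1 + 5y2 + 11y3

Subject to:
  C1: -y2 - 2y3 ≤ -1
  C2: -y1 - 2y3 ≤ -9
  y1, y2, y3 ≥ 0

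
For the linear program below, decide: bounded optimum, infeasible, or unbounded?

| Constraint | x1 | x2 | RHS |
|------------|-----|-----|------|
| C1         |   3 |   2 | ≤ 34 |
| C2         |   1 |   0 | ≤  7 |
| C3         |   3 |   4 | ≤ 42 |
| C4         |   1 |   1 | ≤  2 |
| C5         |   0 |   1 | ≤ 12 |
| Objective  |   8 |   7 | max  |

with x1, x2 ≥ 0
The point (2, 0) satisfies every constraint, so the LP is feasible; the constraints give x1 ≤ 7 and x2 ≤ 12, which with x1, x2 ≥ 0 keep the feasible region inside a bounded box. A feasible, bounded LP attains a finite optimum at a vertex.

Bounded optimum: z* = 16 at (2, 0).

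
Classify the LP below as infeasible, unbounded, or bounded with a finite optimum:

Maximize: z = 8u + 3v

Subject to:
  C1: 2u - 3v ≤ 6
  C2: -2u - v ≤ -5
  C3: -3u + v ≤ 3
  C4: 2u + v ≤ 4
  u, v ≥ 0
C4 requires 2u + v ≤ 4, while C2 (-2u - v ≤ -5) is equivalent to 2u + v ≥ 5. Together they would need 5 ≤ 2u + v ≤ 4, which is impossible since 5 > 4. No point satisfies all constraints.

Infeasible — the constraint set is empty.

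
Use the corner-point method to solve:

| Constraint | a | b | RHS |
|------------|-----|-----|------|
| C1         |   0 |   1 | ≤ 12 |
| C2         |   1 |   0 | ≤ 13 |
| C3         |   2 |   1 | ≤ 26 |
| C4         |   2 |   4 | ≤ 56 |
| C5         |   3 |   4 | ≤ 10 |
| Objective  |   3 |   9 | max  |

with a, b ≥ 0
a = 0, b = 2.5, z = 22.5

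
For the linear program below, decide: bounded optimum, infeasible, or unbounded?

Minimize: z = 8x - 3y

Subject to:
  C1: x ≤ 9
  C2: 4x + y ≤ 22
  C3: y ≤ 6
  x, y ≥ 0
The point (0, 6) satisfies every constraint, so the LP is feasible; the constraints give x ≤ 9 and y ≤ 6, which with x, y ≥ 0 keep the feasible region inside a bounded box. A feasible, bounded LP attains a finite optimum at a vertex.

Evaluating z = 8x - 3y at each vertex:
  (0, 0): z = 0
  (5.5, 0): z = 44
  (4, 6): z = 14
  (0, 6): z = -18

Bounded optimum: z* = -18 at (0, 6).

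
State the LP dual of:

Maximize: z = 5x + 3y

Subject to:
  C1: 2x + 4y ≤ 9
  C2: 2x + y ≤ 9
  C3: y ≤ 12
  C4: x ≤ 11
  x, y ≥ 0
Minimize: z = 9y1 + 9y2 + 12y3 + 11y4

Subject to:
  C1: -2y1 - 2y2 - y4 ≤ -5
  C2: -4y1 - y2 - y3 ≤ -3
  y1, y2, y3, y4 ≥ 0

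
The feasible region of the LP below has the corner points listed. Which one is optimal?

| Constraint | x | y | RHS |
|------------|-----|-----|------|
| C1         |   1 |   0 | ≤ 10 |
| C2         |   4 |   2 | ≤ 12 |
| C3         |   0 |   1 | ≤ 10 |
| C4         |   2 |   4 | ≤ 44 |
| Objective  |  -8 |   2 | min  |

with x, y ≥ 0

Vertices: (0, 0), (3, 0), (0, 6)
(3, 0) with z = -24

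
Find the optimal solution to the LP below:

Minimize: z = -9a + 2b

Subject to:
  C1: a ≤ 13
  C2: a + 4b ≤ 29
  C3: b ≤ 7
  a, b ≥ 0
Each vertex is the intersection of two constraint boundaries that also satisfies all remaining constraints:
  a = 0 and b = 0 → (0, 0)
  a = 13 and b = 0 → (13, 0)
  a = 13 and a + 4b = 29 → (13, 4)
  a + 4b = 29 and b = 7 → (1, 7)
  b = 7 and a = 0 → (0, 7)

Evaluating z = -9a + 2b at each vertex:
  (0, 0): z = 0
  (13, 0): z = -117
  (13, 4): z = -109
  (1, 7): z = 5
  (0, 7): z = 14

The minimum is at (13, 0) with z = -117.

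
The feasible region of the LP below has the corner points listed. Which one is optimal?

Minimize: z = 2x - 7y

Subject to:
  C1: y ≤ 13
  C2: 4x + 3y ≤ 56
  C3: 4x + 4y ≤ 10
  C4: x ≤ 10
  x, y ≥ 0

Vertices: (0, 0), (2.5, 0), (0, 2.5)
Evaluating z = 2x - 7y at each vertex:
  (0, 0): z = 0
  (2.5, 0): z = 5
  (0, 2.5): z = -17.5

The smallest value is z = -17.5, attained at (0, 2.5).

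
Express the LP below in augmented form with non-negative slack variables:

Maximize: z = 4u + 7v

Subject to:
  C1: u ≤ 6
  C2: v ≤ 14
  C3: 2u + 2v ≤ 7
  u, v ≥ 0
max z = 4u + 7v

s.t.
  u + s1 = 6
  v + s2 = 14
  2u + 2v + s3 = 7
  u, v, s1, s2, s3 ≥ 0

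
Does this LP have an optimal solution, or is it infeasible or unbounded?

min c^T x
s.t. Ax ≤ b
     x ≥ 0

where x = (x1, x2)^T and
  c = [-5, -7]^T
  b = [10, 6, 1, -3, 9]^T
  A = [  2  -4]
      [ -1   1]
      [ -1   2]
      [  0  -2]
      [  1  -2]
Feasible point: (3, 2) satisfies every constraint, so the LP is feasible.
Direction d = (2, 1): for each constraint row a, a·d ≤ 0 —
  (2)(2) + (-4)(1) = 0 ≤ 0
  (-1)(2) + (1)(1) = -1 ≤ 0
  (-1)(2) + (2)(1) = 0 ≤ 0
  (0)(2) + (-2)(1) = -2 ≤ 0
  (1)(2) + (-2)(1) = 0 ≤ 0
and d ≥ 0, so (3, 2) + t·d stays feasible for every t ≥ 0. Along this ray z = -5x1 - 7x2 changes by -17 per unit t, so z → −∞.

Unbounded: there is a feasible ray along which z → −∞.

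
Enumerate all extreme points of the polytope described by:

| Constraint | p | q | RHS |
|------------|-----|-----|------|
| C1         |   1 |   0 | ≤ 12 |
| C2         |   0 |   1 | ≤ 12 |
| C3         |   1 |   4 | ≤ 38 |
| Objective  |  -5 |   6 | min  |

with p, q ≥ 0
Each vertex is the intersection of two constraint boundaries that also satisfies all remaining constraints:
  p = 0 and q = 0 → (0, 0)
  p = 12 and q = 0 → (12, 0)
  p = 12 and p + 4q = 38 → (12, 6.5)
  p + 4q = 38 and p = 0 → (0, 9.5)

Vertices: (0, 0), (12, 0), (12, 6.5), (0, 9.5)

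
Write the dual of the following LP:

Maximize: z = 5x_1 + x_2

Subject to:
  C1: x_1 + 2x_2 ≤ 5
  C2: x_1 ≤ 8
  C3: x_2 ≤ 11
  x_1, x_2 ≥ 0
Minimize: z = 5y1 + 8y2 + 11y3

Subject to:
  C1: -y1 - y2 ≤ -5
  C2: -2y1 - y3 ≤ -1
  y1, y2, y3 ≥ 0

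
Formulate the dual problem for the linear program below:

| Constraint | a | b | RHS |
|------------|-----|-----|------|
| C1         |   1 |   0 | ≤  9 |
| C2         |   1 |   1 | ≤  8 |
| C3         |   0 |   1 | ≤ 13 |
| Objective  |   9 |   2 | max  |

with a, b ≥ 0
Minimize: z = 9y1 + 8y2 + 13y3

Subject to:
  C1: -y1 - y2 ≤ -9
  C2: -y2 - y3 ≤ -2
  y1, y2, y3 ≥ 0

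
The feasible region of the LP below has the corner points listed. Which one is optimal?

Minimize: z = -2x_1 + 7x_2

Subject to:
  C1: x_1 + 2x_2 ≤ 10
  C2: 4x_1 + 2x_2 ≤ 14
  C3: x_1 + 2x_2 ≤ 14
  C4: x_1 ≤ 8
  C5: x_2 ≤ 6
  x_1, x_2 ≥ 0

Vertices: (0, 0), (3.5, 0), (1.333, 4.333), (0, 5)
(3.5, 0) with z = -7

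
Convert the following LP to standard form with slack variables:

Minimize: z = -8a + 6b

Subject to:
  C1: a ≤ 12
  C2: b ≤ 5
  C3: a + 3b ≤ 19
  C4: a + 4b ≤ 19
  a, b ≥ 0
min z = -8a + 6b

s.t.
  a + s1 = 12
  b + s2 = 5
  a + 3b + s3 = 19
  a + 4b + s4 = 19
  a, b, s1, s2, s3, s4 ≥ 0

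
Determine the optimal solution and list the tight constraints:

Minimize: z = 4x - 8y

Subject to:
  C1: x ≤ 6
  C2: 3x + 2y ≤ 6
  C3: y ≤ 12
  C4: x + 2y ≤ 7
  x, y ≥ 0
Optimal: x = 0, y = 3
Slack at optimum:
  C1: slack = 6
  C2: slack = 0 (binding)
  C3: slack = 9
  C4: slack = 1
  x ≥ 0: x = 0 (binding)
  y ≥ 0: y = 3
Binding constraints: C2, x ≥ 0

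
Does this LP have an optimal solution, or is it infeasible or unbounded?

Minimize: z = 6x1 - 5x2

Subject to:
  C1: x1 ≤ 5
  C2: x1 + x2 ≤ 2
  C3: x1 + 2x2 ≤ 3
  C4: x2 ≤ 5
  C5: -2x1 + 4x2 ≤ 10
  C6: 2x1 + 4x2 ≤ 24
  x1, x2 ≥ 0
The point (0, 1.5) satisfies every constraint, so the LP is feasible; the constraints give x1 ≤ 5 and x2 ≤ 5, which with x1, x2 ≥ 0 keep the feasible region inside a bounded box. A feasible, bounded LP attains a finite optimum at a vertex.

Evaluating z = 6x1 - 5x2 at each vertex:
  (0, 0): z = 0
  (2, 0): z = 12
  (1, 1): z = 1
  (0, 1.5): z = -7.5

Bounded optimum: z* = -7.5 at (0, 1.5).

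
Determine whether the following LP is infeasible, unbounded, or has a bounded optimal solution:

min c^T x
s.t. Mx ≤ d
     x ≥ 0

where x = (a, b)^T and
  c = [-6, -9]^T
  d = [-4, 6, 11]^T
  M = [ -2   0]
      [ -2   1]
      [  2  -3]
Feasible point: (2, 0) satisfies every constraint, so the LP is feasible.
Direction d = (1, 1): for each constraint row a, a·d ≤ 0 —
  (-2)(1) + (0)(1) = -2 ≤ 0
  (-2)(1) + (1)(1) = -1 ≤ 0
  (2)(1) + (-3)(1) = -1 ≤ 0
and d ≥ 0, so (2, 0) + t·d stays feasible for every t ≥ 0. Along this ray z = -6a - 9b changes by -15 per unit t, so z → −∞.

Unbounded — the objective can decrease without bound over the feasible region.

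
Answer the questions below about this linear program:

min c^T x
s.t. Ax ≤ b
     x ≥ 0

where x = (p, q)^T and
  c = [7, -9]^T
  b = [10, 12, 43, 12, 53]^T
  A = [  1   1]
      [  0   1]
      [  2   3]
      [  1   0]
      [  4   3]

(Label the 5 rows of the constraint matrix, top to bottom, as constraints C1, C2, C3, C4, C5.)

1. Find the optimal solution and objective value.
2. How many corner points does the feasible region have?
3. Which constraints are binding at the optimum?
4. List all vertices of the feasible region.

1. p = 0, q = 10, z = -90
2. 3
3. C1, p ≥ 0
4. (0, 0), (10, 0), (0, 10)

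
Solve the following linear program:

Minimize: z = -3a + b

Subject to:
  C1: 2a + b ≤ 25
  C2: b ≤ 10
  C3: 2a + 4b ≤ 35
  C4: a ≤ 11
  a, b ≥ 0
Each vertex is the intersection of two constraint boundaries that also satisfies all remaining constraints:
  a = 0 and b = 0 → (0, 0)
  a = 11 and b = 0 → (11, 0)
  2a + b = 25 and a = 11 → (11, 3)
  2a + b = 25 and 2a + 4b = 35 → (10.83, 3.333)
  2a + 4b = 35 and a = 0 → (0, 8.75)

Evaluating z = -3a + b at each vertex:
  (0, 0): z = 0
  (11, 0): z = -33
  (11, 3): z = -30
  (10.83, 3.333): z = -29.17
  (0, 8.75): z = 8.75

The minimum is at (11, 0) with z = -33.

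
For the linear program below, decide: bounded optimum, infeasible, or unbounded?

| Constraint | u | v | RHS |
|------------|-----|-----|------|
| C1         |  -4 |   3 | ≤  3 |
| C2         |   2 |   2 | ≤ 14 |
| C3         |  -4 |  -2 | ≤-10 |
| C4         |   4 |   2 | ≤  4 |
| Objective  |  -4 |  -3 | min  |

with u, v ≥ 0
C4 requires 4u + 2v ≤ 4, while C3 (-4u - 2v ≤ -10) is equivalent to 4u + 2v ≥ 10. Together they would need 10 ≤ 4u + 2v ≤ 4, which is impossible since 10 > 4. No point satisfies all constraints.

Infeasible — the constraint set is empty.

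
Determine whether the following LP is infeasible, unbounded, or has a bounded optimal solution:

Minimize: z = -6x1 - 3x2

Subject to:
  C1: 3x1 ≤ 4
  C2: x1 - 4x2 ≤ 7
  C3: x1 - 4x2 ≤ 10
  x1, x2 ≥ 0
Feasible point: (0, 0) satisfies every constraint, so the LP is feasible.
Direction d = (0, 1): for each constraint row a, a·d ≤ 0 —
  (3)(0) + (0)(1) = 0 ≤ 0
  (1)(0) + (-4)(1) = -4 ≤ 0
  (1)(0) + (-4)(1) = -4 ≤ 0
and d ≥ 0, so (0, 0) + t·d stays feasible for every t ≥ 0. Along this ray z = -6x1 - 3x2 changes by -3 per unit t, so z → −∞.

Unbounded — the objective can decrease without bound over the feasible region.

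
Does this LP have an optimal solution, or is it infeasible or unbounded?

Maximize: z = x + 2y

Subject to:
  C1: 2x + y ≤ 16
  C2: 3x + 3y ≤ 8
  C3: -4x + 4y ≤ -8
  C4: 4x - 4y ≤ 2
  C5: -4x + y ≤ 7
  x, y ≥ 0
C4 requires 4x - 4y ≤ 2, while C3 (-4x + 4y ≤ -8) is equivalent to 4x - 4y ≥ 8. Together they would need 8 ≤ 4x - 4y ≤ 2, which is impossible since 8 > 2. No point satisfies all constraints.

Infeasible: no point satisfies all constraints simultaneously.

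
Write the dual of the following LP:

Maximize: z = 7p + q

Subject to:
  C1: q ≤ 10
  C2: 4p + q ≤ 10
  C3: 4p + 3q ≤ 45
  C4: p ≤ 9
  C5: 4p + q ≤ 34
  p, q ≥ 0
Minimize: z = 10y1 + 10y2 + 45y3 + 9y4 + 34y5

Subject to:
  C1: -4y2 - 4y3 - y4 - 4y5 ≤ -7
  C2: -y1 - y2 - 3y3 - y5 ≤ -1
  y1, y2, y3, y4, y5 ≥ 0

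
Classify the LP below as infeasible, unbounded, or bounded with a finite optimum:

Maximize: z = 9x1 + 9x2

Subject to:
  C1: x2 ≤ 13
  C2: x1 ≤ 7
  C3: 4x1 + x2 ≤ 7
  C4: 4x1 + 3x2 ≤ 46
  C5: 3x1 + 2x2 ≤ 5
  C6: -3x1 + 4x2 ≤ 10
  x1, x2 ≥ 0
The point (0, 2.5) satisfies every constraint, so the LP is feasible; the constraints give x1 ≤ 7 and x2 ≤ 13, which with x1, x2 ≥ 0 keep the feasible region inside a bounded box. A feasible, bounded LP attains a finite optimum at a vertex.

Evaluating z = 9x1 + 9x2 at each vertex:
  (0, 0): z = 0
  (1.667, 0): z = 15
  (0, 2.5): z = 22.5

Bounded optimum: z* = 22.5 at (0, 2.5).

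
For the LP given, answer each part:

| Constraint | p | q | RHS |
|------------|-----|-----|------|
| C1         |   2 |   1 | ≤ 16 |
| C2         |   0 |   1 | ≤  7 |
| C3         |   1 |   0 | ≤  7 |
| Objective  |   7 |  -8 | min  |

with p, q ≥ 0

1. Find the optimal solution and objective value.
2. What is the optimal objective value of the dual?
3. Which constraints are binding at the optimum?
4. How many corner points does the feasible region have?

1. p = 0, q = 7, z = -56
2. -56 (by strong duality, equal to the primal optimum)
3. C2, p ≥ 0
4. 5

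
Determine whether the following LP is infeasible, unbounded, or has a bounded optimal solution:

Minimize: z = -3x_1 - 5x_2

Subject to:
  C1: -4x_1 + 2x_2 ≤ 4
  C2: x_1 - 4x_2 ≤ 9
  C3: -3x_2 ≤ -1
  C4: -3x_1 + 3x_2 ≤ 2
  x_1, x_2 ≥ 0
Feasible point: (1, 1) satisfies every constraint, so the LP is feasible.
Direction d = (1, 1): for each constraint row a, a·d ≤ 0 —
  (-4)(1) + (2)(1) = -2 ≤ 0
  (1)(1) + (-4)(1) = -3 ≤ 0
  (0)(1) + (-3)(1) = -3 ≤ 0
  (-3)(1) + (3)(1) = 0 ≤ 0
and d ≥ 0, so (1, 1) + t·d stays feasible for every t ≥ 0. Along this ray z = -3x_1 - 5x_2 changes by -8 per unit t, so z → −∞.

Unbounded — the objective can decrease without bound over the feasible region.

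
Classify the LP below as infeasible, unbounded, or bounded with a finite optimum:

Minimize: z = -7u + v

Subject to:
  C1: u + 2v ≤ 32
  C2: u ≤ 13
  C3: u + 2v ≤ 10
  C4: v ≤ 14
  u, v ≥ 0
The point (10, 0) satisfies every constraint, so the LP is feasible; the constraints give u ≤ 13 and v ≤ 14, which with u, v ≥ 0 keep the feasible region inside a bounded box. A feasible, bounded LP attains a finite optimum at a vertex.

Evaluating z = -7u + v at each vertex:
  (0, 0): z = 0
  (10, 0): z = -70
  (0, 5): z = 5

The LP has an optimal solution: (10, 0) with z = -70.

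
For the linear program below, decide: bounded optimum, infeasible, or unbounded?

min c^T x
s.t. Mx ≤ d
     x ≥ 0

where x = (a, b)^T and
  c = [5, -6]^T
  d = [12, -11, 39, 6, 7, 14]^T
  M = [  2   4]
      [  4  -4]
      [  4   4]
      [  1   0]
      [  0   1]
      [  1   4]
The point (0, 3) satisfies every constraint, so the LP is feasible; the constraints give a ≤ 6 and b ≤ 7, which with a, b ≥ 0 keep the feasible region inside a bounded box. A feasible, bounded LP attains a finite optimum at a vertex.

Evaluating z = 5a - 6b at each vertex:
  (0, 2.75): z = -16.5
  (0.1667, 2.917): z = -16.67
  (0, 3): z = -18

Feasible with finite optimum z* = -18 at (0, 3).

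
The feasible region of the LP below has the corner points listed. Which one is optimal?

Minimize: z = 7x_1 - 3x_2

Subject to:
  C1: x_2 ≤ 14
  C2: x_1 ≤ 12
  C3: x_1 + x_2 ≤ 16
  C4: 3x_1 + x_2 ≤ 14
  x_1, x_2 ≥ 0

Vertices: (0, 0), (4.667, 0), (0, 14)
(0, 14) with z = -42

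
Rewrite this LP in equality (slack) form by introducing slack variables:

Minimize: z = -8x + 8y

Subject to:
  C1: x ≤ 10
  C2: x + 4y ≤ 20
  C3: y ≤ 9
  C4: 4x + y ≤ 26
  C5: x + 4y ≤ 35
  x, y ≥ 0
min z = -8x + 8y

s.t.
  x + s1 = 10
  x + 4y + s2 = 20
  y + s3 = 9
  4x + y + s4 = 26
  x + 4y + s5 = 35
  x, y, s1, s2, s3, s4, s5 ≥ 0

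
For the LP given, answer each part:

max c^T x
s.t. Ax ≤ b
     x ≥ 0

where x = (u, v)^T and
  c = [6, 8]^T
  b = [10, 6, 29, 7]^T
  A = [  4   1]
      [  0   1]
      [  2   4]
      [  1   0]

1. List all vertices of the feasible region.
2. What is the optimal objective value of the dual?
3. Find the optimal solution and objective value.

1. (0, 0), (2.5, 0), (1, 6), (0, 6)
2. 54 (by strong duality, equal to the primal optimum)
3. u = 1, v = 6, z = 54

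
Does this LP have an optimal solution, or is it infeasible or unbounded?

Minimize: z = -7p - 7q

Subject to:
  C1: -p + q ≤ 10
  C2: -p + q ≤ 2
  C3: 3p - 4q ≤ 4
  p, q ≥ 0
Feasible point: (0, 0) satisfies every constraint, so the LP is feasible.
Direction d = (1, 1): for each constraint row a, a·d ≤ 0 —
  (-1)(1) + (1)(1) = 0 ≤ 0
  (-1)(1) + (1)(1) = 0 ≤ 0
  (3)(1) + (-4)(1) = -1 ≤ 0
and d ≥ 0, so (0, 0) + t·d stays feasible for every t ≥ 0. Along this ray z = -7p - 7q changes by -14 per unit t, so z → −∞.

Unbounded: there is a feasible ray along which z → −∞.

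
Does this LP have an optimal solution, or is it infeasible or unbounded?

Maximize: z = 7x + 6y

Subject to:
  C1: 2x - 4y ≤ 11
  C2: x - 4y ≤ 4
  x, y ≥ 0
Feasible point: (0, 0) satisfies every constraint, so the LP is feasible.
Direction d = (0, 1): for each constraint row a, a·d ≤ 0 —
  (2)(0) + (-4)(1) = -4 ≤ 0
  (1)(0) + (-4)(1) = -4 ≤ 0
and d ≥ 0, so (0, 0) + t·d stays feasible for every t ≥ 0. Along this ray z = 7x + 6y changes by 6 per unit t, so z → +∞.

Unbounded: there is a feasible ray along which z → +∞.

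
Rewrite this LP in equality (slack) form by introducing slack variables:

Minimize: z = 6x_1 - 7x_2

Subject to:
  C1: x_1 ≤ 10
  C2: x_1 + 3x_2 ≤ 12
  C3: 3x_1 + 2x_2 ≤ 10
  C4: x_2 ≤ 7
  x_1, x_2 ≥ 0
min z = 6x_1 - 7x_2

s.t.
  x_1 + s1 = 10
  x_1 + 3x_2 + s2 = 12
  3x_1 + 2x_2 + s3 = 10
  x_2 + s4 = 7
  x_1, x_2, s1, s2, s3, s4 ≥ 0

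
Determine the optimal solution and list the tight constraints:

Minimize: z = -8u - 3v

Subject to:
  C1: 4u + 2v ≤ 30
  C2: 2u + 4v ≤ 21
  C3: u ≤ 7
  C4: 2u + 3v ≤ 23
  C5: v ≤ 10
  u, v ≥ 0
Optimal: u = 7, v = 1
Slack at optimum:
  C1: slack = 0 (binding)
  C2: slack = 3
  C3: slack = 0 (binding)
  C4: slack = 6
  C5: slack = 9
  u ≥ 0: u = 7
  v ≥ 0: v = 1
Binding constraints: C1, C3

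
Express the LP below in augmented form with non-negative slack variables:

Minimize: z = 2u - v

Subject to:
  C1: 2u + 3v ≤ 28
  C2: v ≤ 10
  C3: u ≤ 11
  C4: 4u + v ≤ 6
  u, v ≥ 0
min z = 2u - v

s.t.
  2u + 3v + s1 = 28
  v + s2 = 10
  u + s3 = 11
  4u + v + s4 = 6
  u, v, s1, s2, s3, s4 ≥ 0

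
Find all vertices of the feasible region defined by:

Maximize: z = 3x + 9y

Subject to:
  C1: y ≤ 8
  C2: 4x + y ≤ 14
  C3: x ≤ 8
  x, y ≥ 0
Each vertex is the intersection of two constraint boundaries that also satisfies all remaining constraints:
  x = 0 and y = 0 → (0, 0)
  4x + y = 14 and y = 0 → (3.5, 0)
  y = 8 and 4x + y = 14 → (1.5, 8)
  y = 8 and x = 0 → (0, 8)

Vertices: (0, 0), (3.5, 0), (1.5, 8), (0, 8)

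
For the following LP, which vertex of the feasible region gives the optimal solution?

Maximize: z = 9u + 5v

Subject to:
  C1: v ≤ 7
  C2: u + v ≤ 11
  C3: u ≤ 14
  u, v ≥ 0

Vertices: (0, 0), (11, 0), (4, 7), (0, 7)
Evaluating z = 9u + 5v at each vertex:
  (0, 0): z = 0
  (11, 0): z = 99
  (4, 7): z = 71
  (0, 7): z = 35

The largest value is z = 99, attained at (11, 0).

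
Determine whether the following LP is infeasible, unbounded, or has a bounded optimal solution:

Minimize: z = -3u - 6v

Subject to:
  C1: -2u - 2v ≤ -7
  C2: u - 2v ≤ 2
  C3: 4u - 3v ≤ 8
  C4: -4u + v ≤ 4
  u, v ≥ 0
Feasible point: (0, 4) satisfies every constraint, so the LP is feasible.
Direction d = (3, 4): for each constraint row a, a·d ≤ 0 —
  (-2)(3) + (-2)(4) = -14 ≤ 0
  (1)(3) + (-2)(4) = -5 ≤ 0
  (4)(3) + (-3)(4) = 0 ≤ 0
  (-4)(3) + (1)(4) = -8 ≤ 0
and d ≥ 0, so (0, 4) + t·d stays feasible for every t ≥ 0. Along this ray z = -3u - 6v changes by -33 per unit t, so z → −∞.

Unbounded: there is a feasible ray along which z → −∞.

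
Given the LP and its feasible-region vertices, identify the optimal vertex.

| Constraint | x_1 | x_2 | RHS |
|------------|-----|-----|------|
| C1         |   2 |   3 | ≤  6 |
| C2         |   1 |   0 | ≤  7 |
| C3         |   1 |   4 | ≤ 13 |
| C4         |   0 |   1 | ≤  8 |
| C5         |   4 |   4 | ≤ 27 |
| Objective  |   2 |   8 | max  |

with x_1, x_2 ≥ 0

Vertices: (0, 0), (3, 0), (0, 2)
Evaluating z = 2x_1 + 8x_2 at each vertex:
  (0, 0): z = 0
  (3, 0): z = 6
  (0, 2): z = 16

The largest value is z = 16, attained at (0, 2).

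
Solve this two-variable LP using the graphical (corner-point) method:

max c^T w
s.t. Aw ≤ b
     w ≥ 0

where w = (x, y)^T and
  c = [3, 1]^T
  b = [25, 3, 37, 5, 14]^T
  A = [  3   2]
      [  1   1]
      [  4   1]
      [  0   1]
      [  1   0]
Each vertex is the intersection of two constraint boundaries that also satisfies all remaining constraints:
  x = 0 and y = 0 → (0, 0)
  x + y = 3 and y = 0 → (3, 0)
  x + y = 3 and x = 0 → (0, 3)

Evaluating z = 3x + y at each vertex:
  (0, 0): z = 0
  (3, 0): z = 9
  (0, 3): z = 3

The maximum is at (3, 0) with z = 9.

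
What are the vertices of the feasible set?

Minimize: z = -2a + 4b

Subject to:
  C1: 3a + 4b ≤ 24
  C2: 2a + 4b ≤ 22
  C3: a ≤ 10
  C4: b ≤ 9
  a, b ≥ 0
Each vertex is the intersection of two constraint boundaries that also satisfies all remaining constraints:
  a = 0 and b = 0 → (0, 0)
  3a + 4b = 24 and b = 0 → (8, 0)
  3a + 4b = 24 and 2a + 4b = 22 → (2, 4.5)
  2a + 4b = 22 and a = 0 → (0, 5.5)

Vertices: (0, 0), (8, 0), (2, 4.5), (0, 5.5)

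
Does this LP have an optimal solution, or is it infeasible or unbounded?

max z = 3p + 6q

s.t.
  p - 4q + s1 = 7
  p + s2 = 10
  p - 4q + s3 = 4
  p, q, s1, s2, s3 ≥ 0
Feasible point: (0, 0) satisfies every constraint, so the LP is feasible.
Direction d = (0, 1): for each constraint row a, a·d ≤ 0 —
  (1)(0) + (-4)(1) = -4 ≤ 0
  (1)(0) + (0)(1) = 0 ≤ 0
  (1)(0) + (-4)(1) = -4 ≤ 0
and d ≥ 0, so (0, 0) + t·d stays feasible for every t ≥ 0. Along this ray z = 3p + 6q changes by 6 per unit t, so z → +∞.

The LP is unbounded; z can be made arbitrarily large.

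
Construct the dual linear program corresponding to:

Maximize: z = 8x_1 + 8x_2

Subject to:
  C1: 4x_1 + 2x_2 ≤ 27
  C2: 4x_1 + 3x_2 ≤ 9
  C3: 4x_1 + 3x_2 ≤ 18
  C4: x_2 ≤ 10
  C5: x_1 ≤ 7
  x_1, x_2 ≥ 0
Minimize: z = 27y1 + 9y2 + 18y3 + 10y4 + 7y5

Subject to:
  C1: -4y1 - 4y2 - 4y3 - y5 ≤ -8
  C2: -2y1 - 3y2 - 3y3 - y4 ≤ -8
  y1, y2, y3, y4, y5 ≥ 0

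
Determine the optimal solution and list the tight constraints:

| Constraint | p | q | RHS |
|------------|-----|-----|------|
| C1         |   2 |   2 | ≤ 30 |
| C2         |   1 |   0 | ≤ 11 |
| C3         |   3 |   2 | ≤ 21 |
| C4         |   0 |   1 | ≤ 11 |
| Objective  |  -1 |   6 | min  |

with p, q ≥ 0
Optimal: p = 7, q = 0
Slack at optimum:
  C1: slack = 16
  C2: slack = 4
  C3: slack = 0 (binding)
  C4: slack = 11
  p ≥ 0: p = 7
  q ≥ 0: q = 0 (binding)
Binding constraints: C3, q ≥ 0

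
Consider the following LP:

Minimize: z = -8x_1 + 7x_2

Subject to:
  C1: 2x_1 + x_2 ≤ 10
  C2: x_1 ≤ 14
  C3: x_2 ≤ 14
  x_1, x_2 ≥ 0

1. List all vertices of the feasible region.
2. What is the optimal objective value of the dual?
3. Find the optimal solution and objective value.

1. (0, 0), (5, 0), (0, 10)
2. -40 (by strong duality, equal to the primal optimum)
3. x_1 = 5, x_2 = 0, z = -40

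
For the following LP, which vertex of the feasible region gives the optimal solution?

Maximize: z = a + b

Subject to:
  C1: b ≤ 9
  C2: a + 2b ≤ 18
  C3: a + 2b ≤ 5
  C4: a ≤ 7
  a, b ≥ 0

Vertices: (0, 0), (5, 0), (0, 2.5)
(5, 0) with z = 5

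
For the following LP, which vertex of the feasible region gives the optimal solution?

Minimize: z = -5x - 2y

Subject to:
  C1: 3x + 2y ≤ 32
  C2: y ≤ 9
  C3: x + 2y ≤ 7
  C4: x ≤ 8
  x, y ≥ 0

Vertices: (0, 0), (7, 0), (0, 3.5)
(7, 0) with z = -35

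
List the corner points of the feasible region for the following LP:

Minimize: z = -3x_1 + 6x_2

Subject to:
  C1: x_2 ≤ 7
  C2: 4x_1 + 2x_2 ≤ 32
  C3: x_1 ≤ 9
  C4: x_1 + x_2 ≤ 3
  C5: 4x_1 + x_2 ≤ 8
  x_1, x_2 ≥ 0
Each vertex is the intersection of two constraint boundaries that also satisfies all remaining constraints:
  x_1 = 0 and x_2 = 0 → (0, 0)
  4x_1 + x_2 = 8 and x_2 = 0 → (2, 0)
  x_1 + x_2 = 3 and 4x_1 + x_2 = 8 → (1.667, 1.333)
  x_1 + x_2 = 3 and x_1 = 0 → (0, 3)

Vertices: (0, 0), (2, 0), (1.667, 1.333), (0, 3)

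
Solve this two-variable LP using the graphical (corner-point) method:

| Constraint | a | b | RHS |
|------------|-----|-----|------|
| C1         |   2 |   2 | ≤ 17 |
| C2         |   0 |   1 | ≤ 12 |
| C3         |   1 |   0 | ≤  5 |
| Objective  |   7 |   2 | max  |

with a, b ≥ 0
Each vertex is the intersection of two constraint boundaries that also satisfies all remaining constraints:
  a = 0 and b = 0 → (0, 0)
  a = 5 and b = 0 → (5, 0)
  2a + 2b = 17 and a = 5 → (5, 3.5)
  2a + 2b = 17 and a = 0 → (0, 8.5)

Evaluating z = 7a + 2b at each vertex:
  (0, 0): z = 0
  (5, 0): z = 35
  (5, 3.5): z = 42
  (0, 8.5): z = 17

The maximum is at (5, 3.5) with z = 42.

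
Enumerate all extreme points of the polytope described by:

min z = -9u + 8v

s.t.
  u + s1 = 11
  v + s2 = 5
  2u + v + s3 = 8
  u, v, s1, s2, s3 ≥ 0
Each vertex is the intersection of two constraint boundaries that also satisfies all remaining constraints:
  u = 0 and v = 0 → (0, 0)
  2u + v = 8 and v = 0 → (4, 0)
  v = 5 and 2u + v = 8 → (1.5, 5)
  v = 5 and u = 0 → (0, 5)

Vertices: (0, 0), (4, 0), (1.5, 5), (0, 5)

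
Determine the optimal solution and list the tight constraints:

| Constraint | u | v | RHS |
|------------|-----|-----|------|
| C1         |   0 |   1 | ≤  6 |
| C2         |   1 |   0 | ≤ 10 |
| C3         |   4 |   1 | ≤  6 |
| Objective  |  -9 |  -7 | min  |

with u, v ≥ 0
Optimal: u = 0, v = 6
Binding: C1, C3, u ≥ 0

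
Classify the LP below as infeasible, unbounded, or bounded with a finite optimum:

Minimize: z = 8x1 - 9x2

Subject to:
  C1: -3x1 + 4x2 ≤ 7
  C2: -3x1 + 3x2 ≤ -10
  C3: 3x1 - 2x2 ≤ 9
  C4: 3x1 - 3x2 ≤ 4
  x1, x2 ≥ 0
C4 requires 3x1 - 3x2 ≤ 4, while C2 (-3x1 + 3x2 ≤ -10) is equivalent to 3x1 - 3x2 ≥ 10. Together they would need 10 ≤ 3x1 - 3x2 ≤ 4, which is impossible since 10 > 4. No point satisfies all constraints.

Infeasible — the constraint set is empty.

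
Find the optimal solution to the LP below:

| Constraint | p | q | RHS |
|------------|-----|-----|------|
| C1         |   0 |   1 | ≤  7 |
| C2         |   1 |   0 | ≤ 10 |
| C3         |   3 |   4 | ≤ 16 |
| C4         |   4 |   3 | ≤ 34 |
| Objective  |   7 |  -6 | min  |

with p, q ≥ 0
Each vertex is the intersection of two constraint boundaries that also satisfies all remaining constraints:
  p = 0 and q = 0 → (0, 0)
  3p + 4q = 16 and q = 0 → (5.333, 0)
  3p + 4q = 16 and p = 0 → (0, 4)

Evaluating z = 7p - 6q at each vertex:
  (0, 0): z = 0
  (5.333, 0): z = 37.33
  (0, 4): z = -24

The minimum is at (0, 4) with z = -24.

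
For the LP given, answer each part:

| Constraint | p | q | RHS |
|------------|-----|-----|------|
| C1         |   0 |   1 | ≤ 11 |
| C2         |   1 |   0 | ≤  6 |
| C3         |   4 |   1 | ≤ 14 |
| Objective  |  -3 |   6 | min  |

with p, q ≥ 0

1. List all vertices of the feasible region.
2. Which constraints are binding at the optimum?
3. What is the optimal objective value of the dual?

1. (0, 0), (3.5, 0), (0.75, 11), (0, 11)
2. C3, q ≥ 0
3. -10.5 (by strong duality, equal to the primal optimum)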